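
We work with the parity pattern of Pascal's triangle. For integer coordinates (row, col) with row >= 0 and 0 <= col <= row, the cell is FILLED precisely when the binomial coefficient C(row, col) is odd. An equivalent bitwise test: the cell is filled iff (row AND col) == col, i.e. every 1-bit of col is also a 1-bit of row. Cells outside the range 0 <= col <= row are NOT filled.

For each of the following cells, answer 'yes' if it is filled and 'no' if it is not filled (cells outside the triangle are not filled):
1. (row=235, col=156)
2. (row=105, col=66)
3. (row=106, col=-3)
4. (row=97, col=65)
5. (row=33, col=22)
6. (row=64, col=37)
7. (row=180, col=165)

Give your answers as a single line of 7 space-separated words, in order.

Answer: no no no yes no no no

Derivation:
(235,156): row=0b11101011, col=0b10011100, row AND col = 0b10001000 = 136; 136 != 156 -> empty
(105,66): row=0b1101001, col=0b1000010, row AND col = 0b1000000 = 64; 64 != 66 -> empty
(106,-3): col outside [0, 106] -> not filled
(97,65): row=0b1100001, col=0b1000001, row AND col = 0b1000001 = 65; 65 == 65 -> filled
(33,22): row=0b100001, col=0b10110, row AND col = 0b0 = 0; 0 != 22 -> empty
(64,37): row=0b1000000, col=0b100101, row AND col = 0b0 = 0; 0 != 37 -> empty
(180,165): row=0b10110100, col=0b10100101, row AND col = 0b10100100 = 164; 164 != 165 -> empty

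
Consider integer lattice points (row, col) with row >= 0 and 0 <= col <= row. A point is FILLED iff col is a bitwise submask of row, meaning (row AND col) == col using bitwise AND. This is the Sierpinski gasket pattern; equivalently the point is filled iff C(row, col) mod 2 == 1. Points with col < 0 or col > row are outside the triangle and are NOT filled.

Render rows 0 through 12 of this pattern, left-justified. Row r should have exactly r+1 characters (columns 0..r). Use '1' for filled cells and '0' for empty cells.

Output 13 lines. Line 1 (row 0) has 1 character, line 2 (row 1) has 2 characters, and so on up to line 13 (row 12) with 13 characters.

Answer: 1
11
101
1111
10001
110011
1010101
11111111
100000001
1100000011
10100000101
111100001111
1000100010001

Derivation:
r0=0: 1
r1=1: 11
r2=10: 101
r3=11: 1111
r4=100: 10001
r5=101: 110011
r6=110: 1010101
r7=111: 11111111
r8=1000: 100000001
r9=1001: 1100000011
r10=1010: 10100000101
r11=1011: 111100001111
r12=1100: 1000100010001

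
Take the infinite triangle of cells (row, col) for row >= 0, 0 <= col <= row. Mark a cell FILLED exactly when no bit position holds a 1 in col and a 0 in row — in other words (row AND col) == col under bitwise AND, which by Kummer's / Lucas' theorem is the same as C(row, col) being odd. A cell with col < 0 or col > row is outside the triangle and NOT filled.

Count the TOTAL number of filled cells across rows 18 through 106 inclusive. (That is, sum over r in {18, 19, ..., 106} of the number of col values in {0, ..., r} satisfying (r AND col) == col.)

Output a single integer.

Answer: 1276

Derivation:
r18=10010 pc2: +4 =4
r19=10011 pc3: +8 =12
r20=10100 pc2: +4 =16
r21=10101 pc3: +8 =24
r22=10110 pc3: +8 =32
r23=10111 pc4: +16 =48
r24=11000 pc2: +4 =52
r25=11001 pc3: +8 =60
r26=11010 pc3: +8 =68
r27=11011 pc4: +16 =84
r28=11100 pc3: +8 =92
r29=11101 pc4: +16 =108
r30=11110 pc4: +16 =124
r31=11111 pc5: +32 =156
r32=100000 pc1: +2 =158
r33=100001 pc2: +4 =162
r34=100010 pc2: +4 =166
r35=100011 pc3: +8 =174
r36=100100 pc2: +4 =178
r37=100101 pc3: +8 =186
r38=100110 pc3: +8 =194
r39=100111 pc4: +16 =210
r40=101000 pc2: +4 =214
r41=101001 pc3: +8 =222
r42=101010 pc3: +8 =230
r43=101011 pc4: +16 =246
r44=101100 pc3: +8 =254
r45=101101 pc4: +16 =270
r46=101110 pc4: +16 =286
r47=101111 pc5: +32 =318
r48=110000 pc2: +4 =322
r49=110001 pc3: +8 =330
r50=110010 pc3: +8 =338
r51=110011 pc4: +16 =354
r52=110100 pc3: +8 =362
r53=110101 pc4: +16 =378
r54=110110 pc4: +16 =394
r55=110111 pc5: +32 =426
r56=111000 pc3: +8 =434
r57=111001 pc4: +16 =450
r58=111010 pc4: +16 =466
r59=111011 pc5: +32 =498
r60=111100 pc4: +16 =514
r61=111101 pc5: +32 =546
r62=111110 pc5: +32 =578
r63=111111 pc6: +64 =642
r64=1000000 pc1: +2 =644
r65=1000001 pc2: +4 =648
r66=1000010 pc2: +4 =652
r67=1000011 pc3: +8 =660
r68=1000100 pc2: +4 =664
r69=1000101 pc3: +8 =672
r70=1000110 pc3: +8 =680
r71=1000111 pc4: +16 =696
r72=1001000 pc2: +4 =700
r73=1001001 pc3: +8 =708
r74=1001010 pc3: +8 =716
r75=1001011 pc4: +16 =732
r76=1001100 pc3: +8 =740
r77=1001101 pc4: +16 =756
r78=1001110 pc4: +16 =772
r79=1001111 pc5: +32 =804
r80=1010000 pc2: +4 =808
r81=1010001 pc3: +8 =816
r82=1010010 pc3: +8 =824
r83=1010011 pc4: +16 =840
r84=1010100 pc3: +8 =848
r85=1010101 pc4: +16 =864
r86=1010110 pc4: +16 =880
r87=1010111 pc5: +32 =912
r88=1011000 pc3: +8 =920
r89=1011001 pc4: +16 =936
r90=1011010 pc4: +16 =952
r91=1011011 pc5: +32 =984
r92=1011100 pc4: +16 =1000
r93=1011101 pc5: +32 =1032
r94=1011110 pc5: +32 =1064
r95=1011111 pc6: +64 =1128
r96=1100000 pc2: +4 =1132
r97=1100001 pc3: +8 =1140
r98=1100010 pc3: +8 =1148
r99=1100011 pc4: +16 =1164
r100=1100100 pc3: +8 =1172
r101=1100101 pc4: +16 =1188
r102=1100110 pc4: +16 =1204
r103=1100111 pc5: +32 =1236
r104=1101000 pc3: +8 =1244
r105=1101001 pc4: +16 =1260
r106=1101010 pc4: +16 =1276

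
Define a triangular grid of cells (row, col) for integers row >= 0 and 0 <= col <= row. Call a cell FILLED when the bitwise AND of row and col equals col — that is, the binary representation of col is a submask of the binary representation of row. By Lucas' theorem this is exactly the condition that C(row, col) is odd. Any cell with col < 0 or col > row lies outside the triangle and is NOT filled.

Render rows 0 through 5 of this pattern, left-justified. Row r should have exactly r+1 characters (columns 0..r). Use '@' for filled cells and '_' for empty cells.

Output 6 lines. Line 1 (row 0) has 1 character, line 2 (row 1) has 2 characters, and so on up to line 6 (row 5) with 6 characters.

Answer: @
@@
@_@
@@@@
@___@
@@__@@

Derivation:
r0=0: @
r1=1: @@
r2=10: @_@
r3=11: @@@@
r4=100: @___@
r5=101: @@__@@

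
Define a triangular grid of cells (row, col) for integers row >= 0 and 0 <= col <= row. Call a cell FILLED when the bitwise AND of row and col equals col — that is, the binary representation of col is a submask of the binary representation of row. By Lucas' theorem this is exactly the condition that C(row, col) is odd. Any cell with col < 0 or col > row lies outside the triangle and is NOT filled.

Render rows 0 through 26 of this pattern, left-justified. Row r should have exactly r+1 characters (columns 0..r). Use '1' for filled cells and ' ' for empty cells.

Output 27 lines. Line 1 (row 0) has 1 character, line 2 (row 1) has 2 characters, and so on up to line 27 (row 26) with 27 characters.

r0=0: 1
r1=1: 11
r2=10: 1 1
r3=11: 1111
r4=100: 1   1
r5=101: 11  11
r6=110: 1 1 1 1
r7=111: 11111111
r8=1000: 1       1
r9=1001: 11      11
r10=1010: 1 1     1 1
r11=1011: 1111    1111
r12=1100: 1   1   1   1
r13=1101: 11  11  11  11
r14=1110: 1 1 1 1 1 1 1 1
r15=1111: 1111111111111111
r16=10000: 1               1
r17=10001: 11              11
r18=10010: 1 1             1 1
r19=10011: 1111            1111
r20=10100: 1   1           1   1
r21=10101: 11  11          11  11
r22=10110: 1 1 1 1         1 1 1 1
r23=10111: 11111111        11111111
r24=11000: 1       1       1       1
r25=11001: 11      11      11      11
r26=11010: 1 1     1 1     1 1     1 1

Answer: 1
11
1 1
1111
1   1
11  11
1 1 1 1
11111111
1       1
11      11
1 1     1 1
1111    1111
1   1   1   1
11  11  11  11
1 1 1 1 1 1 1 1
1111111111111111
1               1
11              11
1 1             1 1
1111            1111
1   1           1   1
11  11          11  11
1 1 1 1         1 1 1 1
11111111        11111111
1       1       1       1
11      11      11      11
1 1     1 1     1 1     1 1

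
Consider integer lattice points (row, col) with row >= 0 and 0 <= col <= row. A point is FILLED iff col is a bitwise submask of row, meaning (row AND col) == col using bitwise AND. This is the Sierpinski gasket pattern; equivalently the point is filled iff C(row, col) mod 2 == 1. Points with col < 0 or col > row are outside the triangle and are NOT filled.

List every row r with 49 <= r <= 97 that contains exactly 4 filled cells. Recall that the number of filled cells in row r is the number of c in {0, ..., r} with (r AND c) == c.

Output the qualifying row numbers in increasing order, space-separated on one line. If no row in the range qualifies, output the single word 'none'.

Answer: 65 66 68 72 80 96

Derivation:
Row r has 2^popcount(r) filled cells, so we need popcount(r) = log2(4) = 2.
Scan r = 49..97 and keep those with exactly 2 one-bits:
r=49=110001 popcount=3 -> skip
r=50=110010 popcount=3 -> skip
r=51=110011 popcount=4 -> skip
r=52=110100 popcount=3 -> skip
r=53=110101 popcount=4 -> skip
r=54=110110 popcount=4 -> skip
r=55=110111 popcount=5 -> skip
r=56=111000 popcount=3 -> skip
r=57=111001 popcount=4 -> skip
r=58=111010 popcount=4 -> skip
r=59=111011 popcount=5 -> skip
r=60=111100 popcount=4 -> skip
r=61=111101 popcount=5 -> skip
r=62=111110 popcount=5 -> skip
r=63=111111 popcount=6 -> skip
r=64=1000000 popcount=1 -> skip
r=65=1000001 popcount=2 -> KEEP
r=66=1000010 popcount=2 -> KEEP
r=67=1000011 popcount=3 -> skip
r=68=1000100 popcount=2 -> KEEP
r=69=1000101 popcount=3 -> skip
r=70=1000110 popcount=3 -> skip
r=71=1000111 popcount=4 -> skip
r=72=1001000 popcount=2 -> KEEP
r=73=1001001 popcount=3 -> skip
r=74=1001010 popcount=3 -> skip
r=75=1001011 popcount=4 -> skip
r=76=1001100 popcount=3 -> skip
r=77=1001101 popcount=4 -> skip
r=78=1001110 popcount=4 -> skip
r=79=1001111 popcount=5 -> skip
r=80=1010000 popcount=2 -> KEEP
r=81=1010001 popcount=3 -> skip
r=82=1010010 popcount=3 -> skip
r=83=1010011 popcount=4 -> skip
r=84=1010100 popcount=3 -> skip
r=85=1010101 popcount=4 -> skip
r=86=1010110 popcount=4 -> skip
r=87=1010111 popcount=5 -> skip
r=88=1011000 popcount=3 -> skip
r=89=1011001 popcount=4 -> skip
r=90=1011010 popcount=4 -> skip
r=91=1011011 popcount=5 -> skip
r=92=1011100 popcount=4 -> skip
r=93=1011101 popcount=5 -> skip
r=94=1011110 popcount=5 -> skip
r=95=1011111 popcount=6 -> skip
r=96=1100000 popcount=2 -> KEEP
r=97=1100001 popcount=3 -> skip
Kept rows: 65 66 68 72 80 96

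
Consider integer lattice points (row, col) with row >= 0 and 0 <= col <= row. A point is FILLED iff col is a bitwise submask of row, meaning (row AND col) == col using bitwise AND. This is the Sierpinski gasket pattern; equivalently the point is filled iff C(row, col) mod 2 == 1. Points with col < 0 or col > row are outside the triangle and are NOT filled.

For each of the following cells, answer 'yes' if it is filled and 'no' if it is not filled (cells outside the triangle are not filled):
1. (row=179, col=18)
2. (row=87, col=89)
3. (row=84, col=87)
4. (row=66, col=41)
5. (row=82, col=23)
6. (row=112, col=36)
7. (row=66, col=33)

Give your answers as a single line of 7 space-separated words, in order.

Answer: yes no no no no no no

Derivation:
(179,18): row=0b10110011, col=0b10010, row AND col = 0b10010 = 18; 18 == 18 -> filled
(87,89): col outside [0, 87] -> not filled
(84,87): col outside [0, 84] -> not filled
(66,41): row=0b1000010, col=0b101001, row AND col = 0b0 = 0; 0 != 41 -> empty
(82,23): row=0b1010010, col=0b10111, row AND col = 0b10010 = 18; 18 != 23 -> empty
(112,36): row=0b1110000, col=0b100100, row AND col = 0b100000 = 32; 32 != 36 -> empty
(66,33): row=0b1000010, col=0b100001, row AND col = 0b0 = 0; 0 != 33 -> empty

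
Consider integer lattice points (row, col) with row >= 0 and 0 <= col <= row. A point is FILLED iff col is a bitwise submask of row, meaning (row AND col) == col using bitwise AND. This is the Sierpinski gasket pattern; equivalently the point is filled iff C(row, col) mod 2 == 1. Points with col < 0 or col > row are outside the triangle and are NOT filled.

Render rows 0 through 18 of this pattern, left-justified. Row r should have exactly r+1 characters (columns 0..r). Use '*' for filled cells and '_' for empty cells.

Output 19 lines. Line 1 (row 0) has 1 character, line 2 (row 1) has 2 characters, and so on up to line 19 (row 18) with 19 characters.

Answer: *
**
*_*
****
*___*
**__**
*_*_*_*
********
*_______*
**______**
*_*_____*_*
****____****
*___*___*___*
**__**__**__**
*_*_*_*_*_*_*_*
****************
*_______________*
**______________**
*_*_____________*_*

Derivation:
r0=0: *
r1=1: **
r2=10: *_*
r3=11: ****
r4=100: *___*
r5=101: **__**
r6=110: *_*_*_*
r7=111: ********
r8=1000: *_______*
r9=1001: **______**
r10=1010: *_*_____*_*
r11=1011: ****____****
r12=1100: *___*___*___*
r13=1101: **__**__**__**
r14=1110: *_*_*_*_*_*_*_*
r15=1111: ****************
r16=10000: *_______________*
r17=10001: **______________**
r18=10010: *_*_____________*_*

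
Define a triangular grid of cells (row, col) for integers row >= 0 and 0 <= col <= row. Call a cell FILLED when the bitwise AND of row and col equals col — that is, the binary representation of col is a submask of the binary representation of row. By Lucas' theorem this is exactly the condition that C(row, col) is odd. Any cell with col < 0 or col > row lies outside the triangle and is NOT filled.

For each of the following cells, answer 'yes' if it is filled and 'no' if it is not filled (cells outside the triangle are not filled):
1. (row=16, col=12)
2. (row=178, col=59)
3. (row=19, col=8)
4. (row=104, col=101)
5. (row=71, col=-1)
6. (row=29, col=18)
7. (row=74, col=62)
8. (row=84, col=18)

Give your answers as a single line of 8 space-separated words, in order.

(16,12): row=0b10000, col=0b1100, row AND col = 0b0 = 0; 0 != 12 -> empty
(178,59): row=0b10110010, col=0b111011, row AND col = 0b110010 = 50; 50 != 59 -> empty
(19,8): row=0b10011, col=0b1000, row AND col = 0b0 = 0; 0 != 8 -> empty
(104,101): row=0b1101000, col=0b1100101, row AND col = 0b1100000 = 96; 96 != 101 -> empty
(71,-1): col outside [0, 71] -> not filled
(29,18): row=0b11101, col=0b10010, row AND col = 0b10000 = 16; 16 != 18 -> empty
(74,62): row=0b1001010, col=0b111110, row AND col = 0b1010 = 10; 10 != 62 -> empty
(84,18): row=0b1010100, col=0b10010, row AND col = 0b10000 = 16; 16 != 18 -> empty

Answer: no no no no no no no no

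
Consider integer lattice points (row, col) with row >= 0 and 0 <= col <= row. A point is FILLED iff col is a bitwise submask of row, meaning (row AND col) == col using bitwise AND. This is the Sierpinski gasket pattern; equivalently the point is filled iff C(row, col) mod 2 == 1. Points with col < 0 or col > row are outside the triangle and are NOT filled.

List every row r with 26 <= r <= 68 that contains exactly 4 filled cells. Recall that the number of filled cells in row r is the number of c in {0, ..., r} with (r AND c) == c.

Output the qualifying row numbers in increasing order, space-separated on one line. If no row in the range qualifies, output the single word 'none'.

Row r has 2^popcount(r) filled cells, so we need popcount(r) = log2(4) = 2.
Scan r = 26..68 and keep those with exactly 2 one-bits:
r=26=11010 popcount=3 -> skip
r=27=11011 popcount=4 -> skip
r=28=11100 popcount=3 -> skip
r=29=11101 popcount=4 -> skip
r=30=11110 popcount=4 -> skip
r=31=11111 popcount=5 -> skip
r=32=100000 popcount=1 -> skip
r=33=100001 popcount=2 -> KEEP
r=34=100010 popcount=2 -> KEEP
r=35=100011 popcount=3 -> skip
r=36=100100 popcount=2 -> KEEP
r=37=100101 popcount=3 -> skip
r=38=100110 popcount=3 -> skip
r=39=100111 popcount=4 -> skip
r=40=101000 popcount=2 -> KEEP
r=41=101001 popcount=3 -> skip
r=42=101010 popcount=3 -> skip
r=43=101011 popcount=4 -> skip
r=44=101100 popcount=3 -> skip
r=45=101101 popcount=4 -> skip
r=46=101110 popcount=4 -> skip
r=47=101111 popcount=5 -> skip
r=48=110000 popcount=2 -> KEEP
r=49=110001 popcount=3 -> skip
r=50=110010 popcount=3 -> skip
r=51=110011 popcount=4 -> skip
r=52=110100 popcount=3 -> skip
r=53=110101 popcount=4 -> skip
r=54=110110 popcount=4 -> skip
r=55=110111 popcount=5 -> skip
r=56=111000 popcount=3 -> skip
r=57=111001 popcount=4 -> skip
r=58=111010 popcount=4 -> skip
r=59=111011 popcount=5 -> skip
r=60=111100 popcount=4 -> skip
r=61=111101 popcount=5 -> skip
r=62=111110 popcount=5 -> skip
r=63=111111 popcount=6 -> skip
r=64=1000000 popcount=1 -> skip
r=65=1000001 popcount=2 -> KEEP
r=66=1000010 popcount=2 -> KEEP
r=67=1000011 popcount=3 -> skip
r=68=1000100 popcount=2 -> KEEP
Kept rows: 33 34 36 40 48 65 66 68

Answer: 33 34 36 40 48 65 66 68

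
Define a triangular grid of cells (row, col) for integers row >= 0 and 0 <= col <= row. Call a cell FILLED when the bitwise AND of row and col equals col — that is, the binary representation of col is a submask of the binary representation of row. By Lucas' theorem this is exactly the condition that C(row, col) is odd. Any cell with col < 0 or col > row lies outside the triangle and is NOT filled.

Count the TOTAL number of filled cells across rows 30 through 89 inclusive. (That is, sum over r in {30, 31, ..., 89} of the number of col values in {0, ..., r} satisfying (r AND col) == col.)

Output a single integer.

Answer: 828

Derivation:
r30=11110 pc4: +16 =16
r31=11111 pc5: +32 =48
r32=100000 pc1: +2 =50
r33=100001 pc2: +4 =54
r34=100010 pc2: +4 =58
r35=100011 pc3: +8 =66
r36=100100 pc2: +4 =70
r37=100101 pc3: +8 =78
r38=100110 pc3: +8 =86
r39=100111 pc4: +16 =102
r40=101000 pc2: +4 =106
r41=101001 pc3: +8 =114
r42=101010 pc3: +8 =122
r43=101011 pc4: +16 =138
r44=101100 pc3: +8 =146
r45=101101 pc4: +16 =162
r46=101110 pc4: +16 =178
r47=101111 pc5: +32 =210
r48=110000 pc2: +4 =214
r49=110001 pc3: +8 =222
r50=110010 pc3: +8 =230
r51=110011 pc4: +16 =246
r52=110100 pc3: +8 =254
r53=110101 pc4: +16 =270
r54=110110 pc4: +16 =286
r55=110111 pc5: +32 =318
r56=111000 pc3: +8 =326
r57=111001 pc4: +16 =342
r58=111010 pc4: +16 =358
r59=111011 pc5: +32 =390
r60=111100 pc4: +16 =406
r61=111101 pc5: +32 =438
r62=111110 pc5: +32 =470
r63=111111 pc6: +64 =534
r64=1000000 pc1: +2 =536
r65=1000001 pc2: +4 =540
r66=1000010 pc2: +4 =544
r67=1000011 pc3: +8 =552
r68=1000100 pc2: +4 =556
r69=1000101 pc3: +8 =564
r70=1000110 pc3: +8 =572
r71=1000111 pc4: +16 =588
r72=1001000 pc2: +4 =592
r73=1001001 pc3: +8 =600
r74=1001010 pc3: +8 =608
r75=1001011 pc4: +16 =624
r76=1001100 pc3: +8 =632
r77=1001101 pc4: +16 =648
r78=1001110 pc4: +16 =664
r79=1001111 pc5: +32 =696
r80=1010000 pc2: +4 =700
r81=1010001 pc3: +8 =708
r82=1010010 pc3: +8 =716
r83=1010011 pc4: +16 =732
r84=1010100 pc3: +8 =740
r85=1010101 pc4: +16 =756
r86=1010110 pc4: +16 =772
r87=1010111 pc5: +32 =804
r88=1011000 pc3: +8 =812
r89=1011001 pc4: +16 =828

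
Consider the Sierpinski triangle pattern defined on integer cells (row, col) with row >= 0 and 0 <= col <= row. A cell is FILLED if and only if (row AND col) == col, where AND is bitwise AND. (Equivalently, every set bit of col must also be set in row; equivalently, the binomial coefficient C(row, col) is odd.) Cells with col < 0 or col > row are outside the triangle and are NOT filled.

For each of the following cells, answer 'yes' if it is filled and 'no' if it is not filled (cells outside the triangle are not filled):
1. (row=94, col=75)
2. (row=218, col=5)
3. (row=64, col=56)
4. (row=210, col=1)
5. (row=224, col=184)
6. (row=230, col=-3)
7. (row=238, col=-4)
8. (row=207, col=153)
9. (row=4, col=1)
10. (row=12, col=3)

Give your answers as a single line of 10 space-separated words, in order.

(94,75): row=0b1011110, col=0b1001011, row AND col = 0b1001010 = 74; 74 != 75 -> empty
(218,5): row=0b11011010, col=0b101, row AND col = 0b0 = 0; 0 != 5 -> empty
(64,56): row=0b1000000, col=0b111000, row AND col = 0b0 = 0; 0 != 56 -> empty
(210,1): row=0b11010010, col=0b1, row AND col = 0b0 = 0; 0 != 1 -> empty
(224,184): row=0b11100000, col=0b10111000, row AND col = 0b10100000 = 160; 160 != 184 -> empty
(230,-3): col outside [0, 230] -> not filled
(238,-4): col outside [0, 238] -> not filled
(207,153): row=0b11001111, col=0b10011001, row AND col = 0b10001001 = 137; 137 != 153 -> empty
(4,1): row=0b100, col=0b1, row AND col = 0b0 = 0; 0 != 1 -> empty
(12,3): row=0b1100, col=0b11, row AND col = 0b0 = 0; 0 != 3 -> empty

Answer: no no no no no no no no no no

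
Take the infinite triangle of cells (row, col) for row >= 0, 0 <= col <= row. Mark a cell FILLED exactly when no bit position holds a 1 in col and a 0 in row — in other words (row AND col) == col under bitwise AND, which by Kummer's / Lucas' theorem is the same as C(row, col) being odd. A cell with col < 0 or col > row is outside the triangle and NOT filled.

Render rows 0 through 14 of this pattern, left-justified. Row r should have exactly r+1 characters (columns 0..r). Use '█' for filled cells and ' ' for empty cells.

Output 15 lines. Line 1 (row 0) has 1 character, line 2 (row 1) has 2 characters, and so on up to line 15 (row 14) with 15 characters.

Answer: █
██
█ █
████
█   █
██  ██
█ █ █ █
████████
█       █
██      ██
█ █     █ █
████    ████
█   █   █   █
██  ██  ██  ██
█ █ █ █ █ █ █ █

Derivation:
r0=0: █
r1=1: ██
r2=10: █ █
r3=11: ████
r4=100: █   █
r5=101: ██  ██
r6=110: █ █ █ █
r7=111: ████████
r8=1000: █       █
r9=1001: ██      ██
r10=1010: █ █     █ █
r11=1011: ████    ████
r12=1100: █   █   █   █
r13=1101: ██  ██  ██  ██
r14=1110: █ █ █ █ █ █ █ █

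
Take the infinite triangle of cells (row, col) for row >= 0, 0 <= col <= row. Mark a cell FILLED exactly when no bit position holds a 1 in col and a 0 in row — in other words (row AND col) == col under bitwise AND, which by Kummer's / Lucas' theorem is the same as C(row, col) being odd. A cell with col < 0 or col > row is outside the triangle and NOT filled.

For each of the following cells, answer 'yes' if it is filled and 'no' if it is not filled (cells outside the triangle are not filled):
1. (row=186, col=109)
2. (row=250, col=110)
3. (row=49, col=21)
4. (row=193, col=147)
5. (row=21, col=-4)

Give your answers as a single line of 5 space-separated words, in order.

(186,109): row=0b10111010, col=0b1101101, row AND col = 0b101000 = 40; 40 != 109 -> empty
(250,110): row=0b11111010, col=0b1101110, row AND col = 0b1101010 = 106; 106 != 110 -> empty
(49,21): row=0b110001, col=0b10101, row AND col = 0b10001 = 17; 17 != 21 -> empty
(193,147): row=0b11000001, col=0b10010011, row AND col = 0b10000001 = 129; 129 != 147 -> empty
(21,-4): col outside [0, 21] -> not filled

Answer: no no no no no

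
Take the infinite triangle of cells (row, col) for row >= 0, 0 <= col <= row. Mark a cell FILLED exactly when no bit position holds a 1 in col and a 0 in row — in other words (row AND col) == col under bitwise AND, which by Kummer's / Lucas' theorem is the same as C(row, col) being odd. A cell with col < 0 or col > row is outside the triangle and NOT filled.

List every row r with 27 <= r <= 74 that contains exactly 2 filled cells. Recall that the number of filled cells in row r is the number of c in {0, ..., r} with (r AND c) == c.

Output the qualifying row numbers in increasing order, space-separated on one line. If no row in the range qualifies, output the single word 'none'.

Row r has 2^popcount(r) filled cells, so we need popcount(r) = log2(2) = 1.
Scan r = 27..74 and keep those with exactly 1 one-bits:
r=27=11011 popcount=4 -> skip
r=28=11100 popcount=3 -> skip
r=29=11101 popcount=4 -> skip
r=30=11110 popcount=4 -> skip
r=31=11111 popcount=5 -> skip
r=32=100000 popcount=1 -> KEEP
r=33=100001 popcount=2 -> skip
r=34=100010 popcount=2 -> skip
r=35=100011 popcount=3 -> skip
r=36=100100 popcount=2 -> skip
r=37=100101 popcount=3 -> skip
r=38=100110 popcount=3 -> skip
r=39=100111 popcount=4 -> skip
r=40=101000 popcount=2 -> skip
r=41=101001 popcount=3 -> skip
r=42=101010 popcount=3 -> skip
r=43=101011 popcount=4 -> skip
r=44=101100 popcount=3 -> skip
r=45=101101 popcount=4 -> skip
r=46=101110 popcount=4 -> skip
r=47=101111 popcount=5 -> skip
r=48=110000 popcount=2 -> skip
r=49=110001 popcount=3 -> skip
r=50=110010 popcount=3 -> skip
r=51=110011 popcount=4 -> skip
r=52=110100 popcount=3 -> skip
r=53=110101 popcount=4 -> skip
r=54=110110 popcount=4 -> skip
r=55=110111 popcount=5 -> skip
r=56=111000 popcount=3 -> skip
r=57=111001 popcount=4 -> skip
r=58=111010 popcount=4 -> skip
r=59=111011 popcount=5 -> skip
r=60=111100 popcount=4 -> skip
r=61=111101 popcount=5 -> skip
r=62=111110 popcount=5 -> skip
r=63=111111 popcount=6 -> skip
r=64=1000000 popcount=1 -> KEEP
r=65=1000001 popcount=2 -> skip
r=66=1000010 popcount=2 -> skip
r=67=1000011 popcount=3 -> skip
r=68=1000100 popcount=2 -> skip
r=69=1000101 popcount=3 -> skip
r=70=1000110 popcount=3 -> skip
r=71=1000111 popcount=4 -> skip
r=72=1001000 popcount=2 -> skip
r=73=1001001 popcount=3 -> skip
r=74=1001010 popcount=3 -> skip
Kept rows: 32 64

Answer: 32 64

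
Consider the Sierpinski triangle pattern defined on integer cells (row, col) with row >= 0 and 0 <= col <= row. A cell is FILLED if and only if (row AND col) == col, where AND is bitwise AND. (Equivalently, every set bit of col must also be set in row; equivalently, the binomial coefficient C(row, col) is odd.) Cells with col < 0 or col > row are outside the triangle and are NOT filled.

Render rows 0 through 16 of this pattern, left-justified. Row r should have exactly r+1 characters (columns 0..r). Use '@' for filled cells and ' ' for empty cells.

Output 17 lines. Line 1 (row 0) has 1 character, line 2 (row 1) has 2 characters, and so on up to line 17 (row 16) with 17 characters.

r0=0: @
r1=1: @@
r2=10: @ @
r3=11: @@@@
r4=100: @   @
r5=101: @@  @@
r6=110: @ @ @ @
r7=111: @@@@@@@@
r8=1000: @       @
r9=1001: @@      @@
r10=1010: @ @     @ @
r11=1011: @@@@    @@@@
r12=1100: @   @   @   @
r13=1101: @@  @@  @@  @@
r14=1110: @ @ @ @ @ @ @ @
r15=1111: @@@@@@@@@@@@@@@@
r16=10000: @               @

Answer: @
@@
@ @
@@@@
@   @
@@  @@
@ @ @ @
@@@@@@@@
@       @
@@      @@
@ @     @ @
@@@@    @@@@
@   @   @   @
@@  @@  @@  @@
@ @ @ @ @ @ @ @
@@@@@@@@@@@@@@@@
@               @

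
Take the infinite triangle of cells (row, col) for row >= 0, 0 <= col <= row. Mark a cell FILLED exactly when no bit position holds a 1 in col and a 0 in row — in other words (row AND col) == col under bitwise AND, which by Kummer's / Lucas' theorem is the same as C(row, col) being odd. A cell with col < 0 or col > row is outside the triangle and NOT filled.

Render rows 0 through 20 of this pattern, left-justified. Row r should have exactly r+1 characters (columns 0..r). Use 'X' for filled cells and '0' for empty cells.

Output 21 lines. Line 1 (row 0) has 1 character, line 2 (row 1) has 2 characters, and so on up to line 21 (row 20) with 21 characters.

r0=0: X
r1=1: XX
r2=10: X0X
r3=11: XXXX
r4=100: X000X
r5=101: XX00XX
r6=110: X0X0X0X
r7=111: XXXXXXXX
r8=1000: X0000000X
r9=1001: XX000000XX
r10=1010: X0X00000X0X
r11=1011: XXXX0000XXXX
r12=1100: X000X000X000X
r13=1101: XX00XX00XX00XX
r14=1110: X0X0X0X0X0X0X0X
r15=1111: XXXXXXXXXXXXXXXX
r16=10000: X000000000000000X
r17=10001: XX00000000000000XX
r18=10010: X0X0000000000000X0X
r19=10011: XXXX000000000000XXXX
r20=10100: X000X00000000000X000X

Answer: X
XX
X0X
XXXX
X000X
XX00XX
X0X0X0X
XXXXXXXX
X0000000X
XX000000XX
X0X00000X0X
XXXX0000XXXX
X000X000X000X
XX00XX00XX00XX
X0X0X0X0X0X0X0X
XXXXXXXXXXXXXXXX
X000000000000000X
XX00000000000000XX
X0X0000000000000X0X
XXXX000000000000XXXX
X000X00000000000X000X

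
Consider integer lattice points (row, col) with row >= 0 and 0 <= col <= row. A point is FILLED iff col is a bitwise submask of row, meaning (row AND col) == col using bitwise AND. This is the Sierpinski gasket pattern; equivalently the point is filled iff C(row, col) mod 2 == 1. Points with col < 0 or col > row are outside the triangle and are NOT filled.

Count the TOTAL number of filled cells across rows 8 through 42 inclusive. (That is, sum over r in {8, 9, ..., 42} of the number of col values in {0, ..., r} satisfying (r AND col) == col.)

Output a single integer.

Answer: 290

Derivation:
r8=1000 pc1: +2 =2
r9=1001 pc2: +4 =6
r10=1010 pc2: +4 =10
r11=1011 pc3: +8 =18
r12=1100 pc2: +4 =22
r13=1101 pc3: +8 =30
r14=1110 pc3: +8 =38
r15=1111 pc4: +16 =54
r16=10000 pc1: +2 =56
r17=10001 pc2: +4 =60
r18=10010 pc2: +4 =64
r19=10011 pc3: +8 =72
r20=10100 pc2: +4 =76
r21=10101 pc3: +8 =84
r22=10110 pc3: +8 =92
r23=10111 pc4: +16 =108
r24=11000 pc2: +4 =112
r25=11001 pc3: +8 =120
r26=11010 pc3: +8 =128
r27=11011 pc4: +16 =144
r28=11100 pc3: +8 =152
r29=11101 pc4: +16 =168
r30=11110 pc4: +16 =184
r31=11111 pc5: +32 =216
r32=100000 pc1: +2 =218
r33=100001 pc2: +4 =222
r34=100010 pc2: +4 =226
r35=100011 pc3: +8 =234
r36=100100 pc2: +4 =238
r37=100101 pc3: +8 =246
r38=100110 pc3: +8 =254
r39=100111 pc4: +16 =270
r40=101000 pc2: +4 =274
r41=101001 pc3: +8 =282
r42=101010 pc3: +8 =290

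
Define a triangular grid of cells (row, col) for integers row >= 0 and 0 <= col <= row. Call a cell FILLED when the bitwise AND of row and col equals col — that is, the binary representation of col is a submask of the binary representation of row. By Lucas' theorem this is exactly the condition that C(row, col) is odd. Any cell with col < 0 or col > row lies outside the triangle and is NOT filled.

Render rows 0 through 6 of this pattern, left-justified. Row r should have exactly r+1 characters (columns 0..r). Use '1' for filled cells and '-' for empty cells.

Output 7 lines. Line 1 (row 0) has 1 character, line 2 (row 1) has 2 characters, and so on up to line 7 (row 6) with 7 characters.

r0=0: 1
r1=1: 11
r2=10: 1-1
r3=11: 1111
r4=100: 1---1
r5=101: 11--11
r6=110: 1-1-1-1

Answer: 1
11
1-1
1111
1---1
11--11
1-1-1-1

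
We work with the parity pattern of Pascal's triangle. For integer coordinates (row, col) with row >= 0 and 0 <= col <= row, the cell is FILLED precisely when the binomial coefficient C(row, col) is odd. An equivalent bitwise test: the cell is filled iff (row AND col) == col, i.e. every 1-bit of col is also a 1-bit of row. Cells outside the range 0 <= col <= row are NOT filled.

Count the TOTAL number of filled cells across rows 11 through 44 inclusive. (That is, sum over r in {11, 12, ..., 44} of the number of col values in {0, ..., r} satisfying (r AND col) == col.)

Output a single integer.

r11=1011 pc3: +8 =8
r12=1100 pc2: +4 =12
r13=1101 pc3: +8 =20
r14=1110 pc3: +8 =28
r15=1111 pc4: +16 =44
r16=10000 pc1: +2 =46
r17=10001 pc2: +4 =50
r18=10010 pc2: +4 =54
r19=10011 pc3: +8 =62
r20=10100 pc2: +4 =66
r21=10101 pc3: +8 =74
r22=10110 pc3: +8 =82
r23=10111 pc4: +16 =98
r24=11000 pc2: +4 =102
r25=11001 pc3: +8 =110
r26=11010 pc3: +8 =118
r27=11011 pc4: +16 =134
r28=11100 pc3: +8 =142
r29=11101 pc4: +16 =158
r30=11110 pc4: +16 =174
r31=11111 pc5: +32 =206
r32=100000 pc1: +2 =208
r33=100001 pc2: +4 =212
r34=100010 pc2: +4 =216
r35=100011 pc3: +8 =224
r36=100100 pc2: +4 =228
r37=100101 pc3: +8 =236
r38=100110 pc3: +8 =244
r39=100111 pc4: +16 =260
r40=101000 pc2: +4 =264
r41=101001 pc3: +8 =272
r42=101010 pc3: +8 =280
r43=101011 pc4: +16 =296
r44=101100 pc3: +8 =304

Answer: 304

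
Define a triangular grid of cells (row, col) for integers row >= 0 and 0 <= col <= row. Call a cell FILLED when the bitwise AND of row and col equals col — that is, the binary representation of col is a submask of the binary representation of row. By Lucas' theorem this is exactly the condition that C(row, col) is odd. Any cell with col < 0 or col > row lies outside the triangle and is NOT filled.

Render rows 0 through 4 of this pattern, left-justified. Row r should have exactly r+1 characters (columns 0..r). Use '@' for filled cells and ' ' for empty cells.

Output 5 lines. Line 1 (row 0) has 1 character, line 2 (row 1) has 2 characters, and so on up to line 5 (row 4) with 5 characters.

Answer: @
@@
@ @
@@@@
@   @

Derivation:
r0=0: @
r1=1: @@
r2=10: @ @
r3=11: @@@@
r4=100: @   @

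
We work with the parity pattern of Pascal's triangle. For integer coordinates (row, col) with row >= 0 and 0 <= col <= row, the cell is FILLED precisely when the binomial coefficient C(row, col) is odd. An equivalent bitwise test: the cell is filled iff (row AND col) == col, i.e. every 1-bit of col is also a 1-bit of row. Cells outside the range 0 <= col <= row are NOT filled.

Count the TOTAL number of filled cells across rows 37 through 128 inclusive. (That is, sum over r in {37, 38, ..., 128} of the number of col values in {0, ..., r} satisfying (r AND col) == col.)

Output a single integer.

Answer: 1924

Derivation:
r37=100101 pc3: +8 =8
r38=100110 pc3: +8 =16
r39=100111 pc4: +16 =32
r40=101000 pc2: +4 =36
r41=101001 pc3: +8 =44
r42=101010 pc3: +8 =52
r43=101011 pc4: +16 =68
r44=101100 pc3: +8 =76
r45=101101 pc4: +16 =92
r46=101110 pc4: +16 =108
r47=101111 pc5: +32 =140
r48=110000 pc2: +4 =144
r49=110001 pc3: +8 =152
r50=110010 pc3: +8 =160
r51=110011 pc4: +16 =176
r52=110100 pc3: +8 =184
r53=110101 pc4: +16 =200
r54=110110 pc4: +16 =216
r55=110111 pc5: +32 =248
r56=111000 pc3: +8 =256
r57=111001 pc4: +16 =272
r58=111010 pc4: +16 =288
r59=111011 pc5: +32 =320
r60=111100 pc4: +16 =336
r61=111101 pc5: +32 =368
r62=111110 pc5: +32 =400
r63=111111 pc6: +64 =464
r64=1000000 pc1: +2 =466
r65=1000001 pc2: +4 =470
r66=1000010 pc2: +4 =474
r67=1000011 pc3: +8 =482
r68=1000100 pc2: +4 =486
r69=1000101 pc3: +8 =494
r70=1000110 pc3: +8 =502
r71=1000111 pc4: +16 =518
r72=1001000 pc2: +4 =522
r73=1001001 pc3: +8 =530
r74=1001010 pc3: +8 =538
r75=1001011 pc4: +16 =554
r76=1001100 pc3: +8 =562
r77=1001101 pc4: +16 =578
r78=1001110 pc4: +16 =594
r79=1001111 pc5: +32 =626
r80=1010000 pc2: +4 =630
r81=1010001 pc3: +8 =638
r82=1010010 pc3: +8 =646
r83=1010011 pc4: +16 =662
r84=1010100 pc3: +8 =670
r85=1010101 pc4: +16 =686
r86=1010110 pc4: +16 =702
r87=1010111 pc5: +32 =734
r88=1011000 pc3: +8 =742
r89=1011001 pc4: +16 =758
r90=1011010 pc4: +16 =774
r91=1011011 pc5: +32 =806
r92=1011100 pc4: +16 =822
r93=1011101 pc5: +32 =854
r94=1011110 pc5: +32 =886
r95=1011111 pc6: +64 =950
r96=1100000 pc2: +4 =954
r97=1100001 pc3: +8 =962
r98=1100010 pc3: +8 =970
r99=1100011 pc4: +16 =986
r100=1100100 pc3: +8 =994
r101=1100101 pc4: +16 =1010
r102=1100110 pc4: +16 =1026
r103=1100111 pc5: +32 =1058
r104=1101000 pc3: +8 =1066
r105=1101001 pc4: +16 =1082
r106=1101010 pc4: +16 =1098
r107=1101011 pc5: +32 =1130
r108=1101100 pc4: +16 =1146
r109=1101101 pc5: +32 =1178
r110=1101110 pc5: +32 =1210
r111=1101111 pc6: +64 =1274
r112=1110000 pc3: +8 =1282
r113=1110001 pc4: +16 =1298
r114=1110010 pc4: +16 =1314
r115=1110011 pc5: +32 =1346
r116=1110100 pc4: +16 =1362
r117=1110101 pc5: +32 =1394
r118=1110110 pc5: +32 =1426
r119=1110111 pc6: +64 =1490
r120=1111000 pc4: +16 =1506
r121=1111001 pc5: +32 =1538
r122=1111010 pc5: +32 =1570
r123=1111011 pc6: +64 =1634
r124=1111100 pc5: +32 =1666
r125=1111101 pc6: +64 =1730
r126=1111110 pc6: +64 =1794
r127=1111111 pc7: +128 =1922
r128=10000000 pc1: +2 =1924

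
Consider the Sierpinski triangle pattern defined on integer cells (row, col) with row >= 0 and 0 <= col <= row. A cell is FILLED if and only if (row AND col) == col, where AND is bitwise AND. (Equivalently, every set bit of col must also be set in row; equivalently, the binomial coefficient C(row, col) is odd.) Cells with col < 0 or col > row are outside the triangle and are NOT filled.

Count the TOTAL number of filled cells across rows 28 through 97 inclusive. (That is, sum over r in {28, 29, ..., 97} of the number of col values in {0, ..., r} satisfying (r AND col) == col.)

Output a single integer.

r28=11100 pc3: +8 =8
r29=11101 pc4: +16 =24
r30=11110 pc4: +16 =40
r31=11111 pc5: +32 =72
r32=100000 pc1: +2 =74
r33=100001 pc2: +4 =78
r34=100010 pc2: +4 =82
r35=100011 pc3: +8 =90
r36=100100 pc2: +4 =94
r37=100101 pc3: +8 =102
r38=100110 pc3: +8 =110
r39=100111 pc4: +16 =126
r40=101000 pc2: +4 =130
r41=101001 pc3: +8 =138
r42=101010 pc3: +8 =146
r43=101011 pc4: +16 =162
r44=101100 pc3: +8 =170
r45=101101 pc4: +16 =186
r46=101110 pc4: +16 =202
r47=101111 pc5: +32 =234
r48=110000 pc2: +4 =238
r49=110001 pc3: +8 =246
r50=110010 pc3: +8 =254
r51=110011 pc4: +16 =270
r52=110100 pc3: +8 =278
r53=110101 pc4: +16 =294
r54=110110 pc4: +16 =310
r55=110111 pc5: +32 =342
r56=111000 pc3: +8 =350
r57=111001 pc4: +16 =366
r58=111010 pc4: +16 =382
r59=111011 pc5: +32 =414
r60=111100 pc4: +16 =430
r61=111101 pc5: +32 =462
r62=111110 pc5: +32 =494
r63=111111 pc6: +64 =558
r64=1000000 pc1: +2 =560
r65=1000001 pc2: +4 =564
r66=1000010 pc2: +4 =568
r67=1000011 pc3: +8 =576
r68=1000100 pc2: +4 =580
r69=1000101 pc3: +8 =588
r70=1000110 pc3: +8 =596
r71=1000111 pc4: +16 =612
r72=1001000 pc2: +4 =616
r73=1001001 pc3: +8 =624
r74=1001010 pc3: +8 =632
r75=1001011 pc4: +16 =648
r76=1001100 pc3: +8 =656
r77=1001101 pc4: +16 =672
r78=1001110 pc4: +16 =688
r79=1001111 pc5: +32 =720
r80=1010000 pc2: +4 =724
r81=1010001 pc3: +8 =732
r82=1010010 pc3: +8 =740
r83=1010011 pc4: +16 =756
r84=1010100 pc3: +8 =764
r85=1010101 pc4: +16 =780
r86=1010110 pc4: +16 =796
r87=1010111 pc5: +32 =828
r88=1011000 pc3: +8 =836
r89=1011001 pc4: +16 =852
r90=1011010 pc4: +16 =868
r91=1011011 pc5: +32 =900
r92=1011100 pc4: +16 =916
r93=1011101 pc5: +32 =948
r94=1011110 pc5: +32 =980
r95=1011111 pc6: +64 =1044
r96=1100000 pc2: +4 =1048
r97=1100001 pc3: +8 =1056

Answer: 1056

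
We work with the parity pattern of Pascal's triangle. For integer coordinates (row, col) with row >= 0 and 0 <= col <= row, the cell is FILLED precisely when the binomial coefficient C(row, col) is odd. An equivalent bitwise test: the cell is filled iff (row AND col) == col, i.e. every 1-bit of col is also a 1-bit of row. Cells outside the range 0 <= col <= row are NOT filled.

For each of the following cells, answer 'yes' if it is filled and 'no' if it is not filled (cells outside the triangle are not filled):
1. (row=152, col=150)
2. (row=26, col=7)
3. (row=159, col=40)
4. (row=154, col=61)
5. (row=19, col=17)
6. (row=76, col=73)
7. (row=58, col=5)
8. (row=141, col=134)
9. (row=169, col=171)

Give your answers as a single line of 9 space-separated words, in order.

(152,150): row=0b10011000, col=0b10010110, row AND col = 0b10010000 = 144; 144 != 150 -> empty
(26,7): row=0b11010, col=0b111, row AND col = 0b10 = 2; 2 != 7 -> empty
(159,40): row=0b10011111, col=0b101000, row AND col = 0b1000 = 8; 8 != 40 -> empty
(154,61): row=0b10011010, col=0b111101, row AND col = 0b11000 = 24; 24 != 61 -> empty
(19,17): row=0b10011, col=0b10001, row AND col = 0b10001 = 17; 17 == 17 -> filled
(76,73): row=0b1001100, col=0b1001001, row AND col = 0b1001000 = 72; 72 != 73 -> empty
(58,5): row=0b111010, col=0b101, row AND col = 0b0 = 0; 0 != 5 -> empty
(141,134): row=0b10001101, col=0b10000110, row AND col = 0b10000100 = 132; 132 != 134 -> empty
(169,171): col outside [0, 169] -> not filled

Answer: no no no no yes no no no no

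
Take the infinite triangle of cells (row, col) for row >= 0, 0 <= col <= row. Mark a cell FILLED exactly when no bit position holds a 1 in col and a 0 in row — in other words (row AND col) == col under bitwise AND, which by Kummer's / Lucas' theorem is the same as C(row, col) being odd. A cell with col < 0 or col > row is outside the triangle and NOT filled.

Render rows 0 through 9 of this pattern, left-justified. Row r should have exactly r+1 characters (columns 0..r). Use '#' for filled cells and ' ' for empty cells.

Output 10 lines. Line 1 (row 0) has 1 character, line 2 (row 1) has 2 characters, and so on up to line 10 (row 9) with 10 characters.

Answer: #
##
# #
####
#   #
##  ##
# # # #
########
#       #
##      ##

Derivation:
r0=0: #
r1=1: ##
r2=10: # #
r3=11: ####
r4=100: #   #
r5=101: ##  ##
r6=110: # # # #
r7=111: ########
r8=1000: #       #
r9=1001: ##      ##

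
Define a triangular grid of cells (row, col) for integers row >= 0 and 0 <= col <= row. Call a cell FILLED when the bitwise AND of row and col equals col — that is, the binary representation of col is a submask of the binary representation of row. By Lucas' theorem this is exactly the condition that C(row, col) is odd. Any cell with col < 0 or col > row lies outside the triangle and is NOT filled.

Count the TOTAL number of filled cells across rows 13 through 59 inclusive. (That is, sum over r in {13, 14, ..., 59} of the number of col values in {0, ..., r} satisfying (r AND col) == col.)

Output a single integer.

r13=1101 pc3: +8 =8
r14=1110 pc3: +8 =16
r15=1111 pc4: +16 =32
r16=10000 pc1: +2 =34
r17=10001 pc2: +4 =38
r18=10010 pc2: +4 =42
r19=10011 pc3: +8 =50
r20=10100 pc2: +4 =54
r21=10101 pc3: +8 =62
r22=10110 pc3: +8 =70
r23=10111 pc4: +16 =86
r24=11000 pc2: +4 =90
r25=11001 pc3: +8 =98
r26=11010 pc3: +8 =106
r27=11011 pc4: +16 =122
r28=11100 pc3: +8 =130
r29=11101 pc4: +16 =146
r30=11110 pc4: +16 =162
r31=11111 pc5: +32 =194
r32=100000 pc1: +2 =196
r33=100001 pc2: +4 =200
r34=100010 pc2: +4 =204
r35=100011 pc3: +8 =212
r36=100100 pc2: +4 =216
r37=100101 pc3: +8 =224
r38=100110 pc3: +8 =232
r39=100111 pc4: +16 =248
r40=101000 pc2: +4 =252
r41=101001 pc3: +8 =260
r42=101010 pc3: +8 =268
r43=101011 pc4: +16 =284
r44=101100 pc3: +8 =292
r45=101101 pc4: +16 =308
r46=101110 pc4: +16 =324
r47=101111 pc5: +32 =356
r48=110000 pc2: +4 =360
r49=110001 pc3: +8 =368
r50=110010 pc3: +8 =376
r51=110011 pc4: +16 =392
r52=110100 pc3: +8 =400
r53=110101 pc4: +16 =416
r54=110110 pc4: +16 =432
r55=110111 pc5: +32 =464
r56=111000 pc3: +8 =472
r57=111001 pc4: +16 =488
r58=111010 pc4: +16 =504
r59=111011 pc5: +32 =536

Answer: 536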